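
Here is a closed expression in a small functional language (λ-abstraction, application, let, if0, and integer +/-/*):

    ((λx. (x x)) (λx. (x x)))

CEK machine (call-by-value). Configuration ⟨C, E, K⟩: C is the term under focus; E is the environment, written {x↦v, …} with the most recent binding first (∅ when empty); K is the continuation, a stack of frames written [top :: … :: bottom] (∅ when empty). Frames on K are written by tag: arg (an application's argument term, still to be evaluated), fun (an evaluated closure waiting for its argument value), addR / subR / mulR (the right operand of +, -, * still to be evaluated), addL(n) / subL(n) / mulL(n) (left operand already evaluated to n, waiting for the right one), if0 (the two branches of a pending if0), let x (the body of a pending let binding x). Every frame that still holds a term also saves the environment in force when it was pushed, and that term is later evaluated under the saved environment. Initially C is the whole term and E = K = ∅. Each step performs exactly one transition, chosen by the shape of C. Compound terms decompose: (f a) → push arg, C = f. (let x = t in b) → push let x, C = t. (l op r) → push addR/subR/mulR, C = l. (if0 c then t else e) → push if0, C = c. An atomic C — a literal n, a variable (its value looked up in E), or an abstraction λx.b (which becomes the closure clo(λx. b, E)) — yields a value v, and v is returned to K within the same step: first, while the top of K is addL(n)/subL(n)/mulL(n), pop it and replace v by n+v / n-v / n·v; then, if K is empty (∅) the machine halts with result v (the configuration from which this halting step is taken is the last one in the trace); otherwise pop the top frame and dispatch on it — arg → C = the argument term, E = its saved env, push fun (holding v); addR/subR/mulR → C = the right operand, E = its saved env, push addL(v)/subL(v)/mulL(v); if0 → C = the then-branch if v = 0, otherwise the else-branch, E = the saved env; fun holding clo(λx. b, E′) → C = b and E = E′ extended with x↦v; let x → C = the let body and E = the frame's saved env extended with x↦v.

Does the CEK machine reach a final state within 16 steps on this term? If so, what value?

[0] <C=((λx. (x x)) (λx. (x x))), E=∅, K=∅>
[1] <C=(λx. (x x)), E=∅, K=[arg]>
[2] <C=(λx. (x x)), E=∅, K=[fun]>
[3] <C=(x x), E={x↦clo(λx. (x x), ∅)}, K=∅>
[4] <C=x, E={x↦clo(λx. (x x), ∅)}, K=[arg]>
[5] <C=x, E={x↦clo(λx. (x x), ∅)}, K=[fun]>
… configuration repeats with period 3 (steps 3–5 recur indefinitely) …

Answer: DIVERGES (no final state within 16 steps)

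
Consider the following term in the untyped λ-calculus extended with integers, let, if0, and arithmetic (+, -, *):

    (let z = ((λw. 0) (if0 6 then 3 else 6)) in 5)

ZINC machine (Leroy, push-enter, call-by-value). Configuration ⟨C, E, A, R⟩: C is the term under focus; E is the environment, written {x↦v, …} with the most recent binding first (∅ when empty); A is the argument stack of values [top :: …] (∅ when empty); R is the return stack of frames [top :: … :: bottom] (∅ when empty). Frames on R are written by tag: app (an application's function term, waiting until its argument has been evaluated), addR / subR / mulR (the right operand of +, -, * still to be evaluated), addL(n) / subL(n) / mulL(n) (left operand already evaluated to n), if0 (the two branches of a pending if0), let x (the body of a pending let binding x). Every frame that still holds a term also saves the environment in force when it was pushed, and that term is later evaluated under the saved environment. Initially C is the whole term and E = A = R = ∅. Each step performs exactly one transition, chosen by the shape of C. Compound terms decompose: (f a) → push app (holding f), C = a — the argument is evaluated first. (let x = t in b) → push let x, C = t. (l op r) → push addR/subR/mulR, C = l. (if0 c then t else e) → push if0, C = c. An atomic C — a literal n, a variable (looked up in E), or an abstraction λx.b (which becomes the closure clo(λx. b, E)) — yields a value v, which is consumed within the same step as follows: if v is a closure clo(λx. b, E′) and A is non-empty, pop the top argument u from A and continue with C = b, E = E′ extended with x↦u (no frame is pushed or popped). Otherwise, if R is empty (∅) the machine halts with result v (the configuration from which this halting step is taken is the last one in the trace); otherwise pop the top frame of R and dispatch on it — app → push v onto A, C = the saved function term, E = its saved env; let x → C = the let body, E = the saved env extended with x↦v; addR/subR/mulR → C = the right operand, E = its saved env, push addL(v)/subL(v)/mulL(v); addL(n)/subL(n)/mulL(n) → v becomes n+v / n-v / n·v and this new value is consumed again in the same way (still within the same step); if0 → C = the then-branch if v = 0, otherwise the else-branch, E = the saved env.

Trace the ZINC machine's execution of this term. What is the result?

Answer: 5

Machine steps:
[0] [C=(let z = ((λw. 0) (if0 6 then 3 else 6)) in 5) | E=∅ | A=∅ | R=∅]
[1] [C=((λw. 0) (if0 6 then 3 else 6)) | E=∅ | A=∅ | R=[let z]]
[2] [C=(if0 6 then 3 else 6) | E=∅ | A=∅ | R=[app :: let z]]
[3] [C=6 | E=∅ | A=∅ | R=[if0 :: app :: let z]]
[4] [C=6 | E=∅ | A=∅ | R=[app :: let z]]
[5] [C=(λw. 0) | E=∅ | A=[6] | R=[let z]]
[6] [C=0 | E={w↦6} | A=∅ | R=[let z]]
[7] [C=5 | E={z↦0} | A=∅ | R=∅]
→ final value 5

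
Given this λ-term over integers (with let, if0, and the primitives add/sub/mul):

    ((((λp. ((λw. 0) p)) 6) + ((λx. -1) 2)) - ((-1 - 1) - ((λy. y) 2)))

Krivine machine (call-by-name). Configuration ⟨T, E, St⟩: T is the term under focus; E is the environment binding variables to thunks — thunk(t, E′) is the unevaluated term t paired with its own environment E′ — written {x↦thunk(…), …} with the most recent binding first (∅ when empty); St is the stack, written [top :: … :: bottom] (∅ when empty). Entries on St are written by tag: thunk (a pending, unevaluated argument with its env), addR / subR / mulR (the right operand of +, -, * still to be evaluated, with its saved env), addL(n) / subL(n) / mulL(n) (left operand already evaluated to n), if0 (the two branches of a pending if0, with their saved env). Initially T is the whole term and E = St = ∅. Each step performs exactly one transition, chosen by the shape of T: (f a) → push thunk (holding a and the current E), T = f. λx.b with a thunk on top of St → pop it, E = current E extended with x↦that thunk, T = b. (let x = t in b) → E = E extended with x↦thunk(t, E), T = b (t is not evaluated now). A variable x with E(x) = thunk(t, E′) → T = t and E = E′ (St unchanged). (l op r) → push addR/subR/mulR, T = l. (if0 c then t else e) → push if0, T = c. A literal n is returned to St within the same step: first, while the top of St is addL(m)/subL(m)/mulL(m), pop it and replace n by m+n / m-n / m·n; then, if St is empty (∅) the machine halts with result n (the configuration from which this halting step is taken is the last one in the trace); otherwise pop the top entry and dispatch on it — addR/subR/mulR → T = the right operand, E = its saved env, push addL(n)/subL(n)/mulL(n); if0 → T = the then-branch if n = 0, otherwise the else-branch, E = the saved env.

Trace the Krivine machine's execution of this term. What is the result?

t=0: <T=((((λp. ((λw. 0) p)) 6) + ((λx. -1) 2)) - ((-1 - 1) - ((λy. y) 2))), E=∅, St=∅>
t=1: <T=(((λp. ((λw. 0) p)) 6) + ((λx. -1) 2)), E=∅, St=[subR]>
t=2: <T=((λp. ((λw. 0) p)) 6), E=∅, St=[addR :: subR]>
t=3: <T=(λp. ((λw. 0) p)), E=∅, St=[thunk :: addR :: subR]>
t=4: <T=((λw. 0) p), E={p↦thunk(6, ∅)}, St=[addR :: subR]>
t=5: <T=(λw. 0), E={p↦thunk(6, ∅)}, St=[thunk :: addR :: subR]>
t=6: <T=0, E={w↦thunk(p, {p↦thunk(6, ∅)}), p↦thunk(6, ∅)}, St=[addR :: subR]>
t=7: <T=((λx. -1) 2), E=∅, St=[addL(0) :: subR]>
t=8: <T=(λx. -1), E=∅, St=[thunk :: addL(0) :: subR]>
t=9: <T=-1, E={x↦thunk(2, ∅)}, St=[addL(0) :: subR]>
t=10: <T=((-1 - 1) - ((λy. y) 2)), E=∅, St=[subL(-1)]>
t=11: <T=(-1 - 1), E=∅, St=[subR :: subL(-1)]>
t=12: <T=-1, E=∅, St=[subR :: subR :: subL(-1)]>
t=13: <T=1, E=∅, St=[subL(-1) :: subR :: subL(-1)]>
t=14: <T=((λy. y) 2), E=∅, St=[subL(-2) :: subL(-1)]>
t=15: <T=(λy. y), E=∅, St=[thunk :: subL(-2) :: subL(-1)]>
t=16: <T=y, E={y↦thunk(2, ∅)}, St=[subL(-2) :: subL(-1)]>
t=17: <T=2, E=∅, St=[subL(-2) :: subL(-1)]>
→ final value 3

Answer: 3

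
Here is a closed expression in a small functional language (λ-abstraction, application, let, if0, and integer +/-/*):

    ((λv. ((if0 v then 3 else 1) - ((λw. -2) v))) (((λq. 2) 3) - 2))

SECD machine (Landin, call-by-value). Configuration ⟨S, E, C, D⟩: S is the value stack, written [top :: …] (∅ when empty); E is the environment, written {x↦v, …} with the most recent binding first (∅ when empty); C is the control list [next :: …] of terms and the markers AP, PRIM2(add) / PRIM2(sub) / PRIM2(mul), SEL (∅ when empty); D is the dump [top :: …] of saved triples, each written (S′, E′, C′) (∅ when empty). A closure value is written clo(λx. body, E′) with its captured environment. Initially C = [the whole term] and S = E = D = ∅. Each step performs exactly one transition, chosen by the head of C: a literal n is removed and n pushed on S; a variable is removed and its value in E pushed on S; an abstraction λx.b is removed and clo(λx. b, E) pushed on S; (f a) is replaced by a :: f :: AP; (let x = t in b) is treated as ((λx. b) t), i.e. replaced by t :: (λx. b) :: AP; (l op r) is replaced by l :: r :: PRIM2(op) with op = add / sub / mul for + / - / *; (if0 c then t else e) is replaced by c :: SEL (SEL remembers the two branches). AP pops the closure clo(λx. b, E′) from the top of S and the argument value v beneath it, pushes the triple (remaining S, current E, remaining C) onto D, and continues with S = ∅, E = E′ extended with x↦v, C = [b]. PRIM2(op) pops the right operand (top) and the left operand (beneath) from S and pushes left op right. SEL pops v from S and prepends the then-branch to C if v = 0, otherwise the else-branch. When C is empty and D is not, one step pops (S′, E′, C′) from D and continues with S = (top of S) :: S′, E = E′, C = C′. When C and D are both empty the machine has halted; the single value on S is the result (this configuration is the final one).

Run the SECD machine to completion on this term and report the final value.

step 0: ⟨S=∅; E=∅; C=[((λv. ((if0 v then 3 else 1) - ((λw. -2) v))) (((λq. 2) 3) - 2))]; D=∅⟩
step 1: ⟨S=∅; E=∅; C=[(((λq. 2) 3) - 2) :: (λv. ((if0 v then 3 else 1) - ((λw. -2) v))) :: AP]; D=∅⟩
step 2: ⟨S=∅; E=∅; C=[((λq. 2) 3) :: 2 :: PRIM2(sub) :: (λv. ((if0 v then 3 else 1) - ((λw. -2) v))) :: AP]; D=∅⟩
step 3: ⟨S=∅; E=∅; C=[3 :: (λq. 2) :: AP :: 2 :: PRIM2(sub) :: (λv. ((if0 v then 3 else 1) - ((λw. -2) v))) :: AP]; D=∅⟩
step 4: ⟨S=[3]; E=∅; C=[(λq. 2) :: AP :: 2 :: PRIM2(sub) :: (λv. ((if0 v then 3 else 1) - ((λw. -2) v))) :: AP]; D=∅⟩
step 5: ⟨S=[clo(λq. 2, ∅) :: 3]; E=∅; C=[AP :: 2 :: PRIM2(sub) :: (λv. ((if0 v then 3 else 1) - ((λw. -2) v))) :: AP]; D=∅⟩
step 6: ⟨S=∅; E={q↦3}; C=[2]; D=[(∅, ∅, [2 :: PRIM2(sub) :: (λv. ((if0 v then 3 else 1) - ((λw. -2) v))) :: AP])]⟩
step 7: ⟨S=[2]; E={q↦3}; C=∅; D=[(∅, ∅, [2 :: PRIM2(sub) :: (λv. ((if0 v then 3 else 1) - ((λw. -2) v))) :: AP])]⟩
step 8: ⟨S=[2]; E=∅; C=[2 :: PRIM2(sub) :: (λv. ((if0 v then 3 else 1) - ((λw. -2) v))) :: AP]; D=∅⟩
step 9: ⟨S=[2 :: 2]; E=∅; C=[PRIM2(sub) :: (λv. ((if0 v then 3 else 1) - ((λw. -2) v))) :: AP]; D=∅⟩
step 10: ⟨S=[0]; E=∅; C=[(λv. ((if0 v then 3 else 1) - ((λw. -2) v))) :: AP]; D=∅⟩
step 11: ⟨S=[clo(λv. ((if0 v then 3 else 1) - ((λw. -2) v)), ∅) :: 0]; E=∅; C=[AP]; D=∅⟩
step 12: ⟨S=∅; E={v↦0}; C=[((if0 v then 3 else 1) - ((λw. -2) v))]; D=[(∅, ∅, ∅)]⟩
step 13: ⟨S=∅; E={v↦0}; C=[(if0 v then 3 else 1) :: ((λw. -2) v) :: PRIM2(sub)]; D=[(∅, ∅, ∅)]⟩
step 14: ⟨S=∅; E={v↦0}; C=[v :: SEL :: ((λw. -2) v) :: PRIM2(sub)]; D=[(∅, ∅, ∅)]⟩
step 15: ⟨S=[0]; E={v↦0}; C=[SEL :: ((λw. -2) v) :: PRIM2(sub)]; D=[(∅, ∅, ∅)]⟩
step 16: ⟨S=∅; E={v↦0}; C=[3 :: ((λw. -2) v) :: PRIM2(sub)]; D=[(∅, ∅, ∅)]⟩
step 17: ⟨S=[3]; E={v↦0}; C=[((λw. -2) v) :: PRIM2(sub)]; D=[(∅, ∅, ∅)]⟩
step 18: ⟨S=[3]; E={v↦0}; C=[v :: (λw. -2) :: AP :: PRIM2(sub)]; D=[(∅, ∅, ∅)]⟩
step 19: ⟨S=[0 :: 3]; E={v↦0}; C=[(λw. -2) :: AP :: PRIM2(sub)]; D=[(∅, ∅, ∅)]⟩
step 20: ⟨S=[clo(λw. -2, {v↦0}) :: 0 :: 3]; E={v↦0}; C=[AP :: PRIM2(sub)]; D=[(∅, ∅, ∅)]⟩
step 21: ⟨S=∅; E={w↦0, v↦0}; C=[-2]; D=[([3], {v↦0}, [PRIM2(sub)]) :: (∅, ∅, ∅)]⟩
step 22: ⟨S=[-2]; E={w↦0, v↦0}; C=∅; D=[([3], {v↦0}, [PRIM2(sub)]) :: (∅, ∅, ∅)]⟩
step 23: ⟨S=[-2 :: 3]; E={v↦0}; C=[PRIM2(sub)]; D=[(∅, ∅, ∅)]⟩
step 24: ⟨S=[5]; E={v↦0}; C=∅; D=[(∅, ∅, ∅)]⟩
step 25: ⟨S=[5]; E=∅; C=∅; D=∅⟩
→ final value 5

Answer: 5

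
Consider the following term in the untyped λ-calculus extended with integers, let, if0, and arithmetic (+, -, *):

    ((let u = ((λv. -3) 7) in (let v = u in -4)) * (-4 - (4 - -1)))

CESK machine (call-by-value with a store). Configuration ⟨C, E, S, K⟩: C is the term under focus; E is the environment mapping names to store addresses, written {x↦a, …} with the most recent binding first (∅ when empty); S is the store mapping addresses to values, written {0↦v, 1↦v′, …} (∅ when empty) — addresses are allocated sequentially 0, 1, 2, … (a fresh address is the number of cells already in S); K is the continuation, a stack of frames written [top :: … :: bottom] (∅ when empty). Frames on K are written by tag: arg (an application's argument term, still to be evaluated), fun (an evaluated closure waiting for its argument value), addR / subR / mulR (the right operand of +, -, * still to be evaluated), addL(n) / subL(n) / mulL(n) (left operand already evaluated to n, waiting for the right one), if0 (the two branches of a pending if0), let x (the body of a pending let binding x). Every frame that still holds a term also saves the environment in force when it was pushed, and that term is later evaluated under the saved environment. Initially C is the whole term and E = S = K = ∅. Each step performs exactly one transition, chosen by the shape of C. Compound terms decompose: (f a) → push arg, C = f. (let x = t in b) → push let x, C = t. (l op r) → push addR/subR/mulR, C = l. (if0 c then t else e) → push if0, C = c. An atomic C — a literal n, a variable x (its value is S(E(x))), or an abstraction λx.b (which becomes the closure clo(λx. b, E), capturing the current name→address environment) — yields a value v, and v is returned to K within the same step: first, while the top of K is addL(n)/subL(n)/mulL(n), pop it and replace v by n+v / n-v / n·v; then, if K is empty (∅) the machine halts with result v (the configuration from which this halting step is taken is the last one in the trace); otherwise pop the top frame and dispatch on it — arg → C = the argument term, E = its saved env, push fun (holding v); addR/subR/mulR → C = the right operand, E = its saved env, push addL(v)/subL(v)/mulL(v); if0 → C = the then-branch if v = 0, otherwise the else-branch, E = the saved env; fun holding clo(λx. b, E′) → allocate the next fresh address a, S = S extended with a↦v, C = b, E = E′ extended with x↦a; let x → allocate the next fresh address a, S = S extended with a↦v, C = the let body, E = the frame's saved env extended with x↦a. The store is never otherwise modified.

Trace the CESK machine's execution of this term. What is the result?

Answer: 36

Execution trace:
t=0: <C=((let u = ((λv. -3) 7) in (let v = u in -4)) * (-4 - (4 - -1))), E=∅, S=∅, K=∅>
t=1: <C=(let u = ((λv. -3) 7) in (let v = u in -4)), E=∅, S=∅, K=[mulR]>
t=2: <C=((λv. -3) 7), E=∅, S=∅, K=[let u :: mulR]>
t=3: <C=(λv. -3), E=∅, S=∅, K=[arg :: let u :: mulR]>
t=4: <C=7, E=∅, S=∅, K=[fun :: let u :: mulR]>
t=5: <C=-3, E={v↦0}, S={0↦7}, K=[let u :: mulR]>
t=6: <C=(let v = u in -4), E={u↦1}, S={0↦7, 1↦-3}, K=[mulR]>
t=7: <C=u, E={u↦1}, S={0↦7, 1↦-3}, K=[let v :: mulR]>
t=8: <C=-4, E={v↦2, u↦1}, S={0↦7, 1↦-3, 2↦-3}, K=[mulR]>
t=9: <C=(-4 - (4 - -1)), E=∅, S={0↦7, 1↦-3, 2↦-3}, K=[mulL(-4)]>
t=10: <C=-4, E=∅, S={0↦7, 1↦-3, 2↦-3}, K=[subR :: mulL(-4)]>
t=11: <C=(4 - -1), E=∅, S={0↦7, 1↦-3, 2↦-3}, K=[subL(-4) :: mulL(-4)]>
t=12: <C=4, E=∅, S={0↦7, 1↦-3, 2↦-3}, K=[subR :: subL(-4) :: mulL(-4)]>
t=13: <C=-1, E=∅, S={0↦7, 1↦-3, 2↦-3}, K=[subL(4) :: subL(-4) :: mulL(-4)]>
→ final value 36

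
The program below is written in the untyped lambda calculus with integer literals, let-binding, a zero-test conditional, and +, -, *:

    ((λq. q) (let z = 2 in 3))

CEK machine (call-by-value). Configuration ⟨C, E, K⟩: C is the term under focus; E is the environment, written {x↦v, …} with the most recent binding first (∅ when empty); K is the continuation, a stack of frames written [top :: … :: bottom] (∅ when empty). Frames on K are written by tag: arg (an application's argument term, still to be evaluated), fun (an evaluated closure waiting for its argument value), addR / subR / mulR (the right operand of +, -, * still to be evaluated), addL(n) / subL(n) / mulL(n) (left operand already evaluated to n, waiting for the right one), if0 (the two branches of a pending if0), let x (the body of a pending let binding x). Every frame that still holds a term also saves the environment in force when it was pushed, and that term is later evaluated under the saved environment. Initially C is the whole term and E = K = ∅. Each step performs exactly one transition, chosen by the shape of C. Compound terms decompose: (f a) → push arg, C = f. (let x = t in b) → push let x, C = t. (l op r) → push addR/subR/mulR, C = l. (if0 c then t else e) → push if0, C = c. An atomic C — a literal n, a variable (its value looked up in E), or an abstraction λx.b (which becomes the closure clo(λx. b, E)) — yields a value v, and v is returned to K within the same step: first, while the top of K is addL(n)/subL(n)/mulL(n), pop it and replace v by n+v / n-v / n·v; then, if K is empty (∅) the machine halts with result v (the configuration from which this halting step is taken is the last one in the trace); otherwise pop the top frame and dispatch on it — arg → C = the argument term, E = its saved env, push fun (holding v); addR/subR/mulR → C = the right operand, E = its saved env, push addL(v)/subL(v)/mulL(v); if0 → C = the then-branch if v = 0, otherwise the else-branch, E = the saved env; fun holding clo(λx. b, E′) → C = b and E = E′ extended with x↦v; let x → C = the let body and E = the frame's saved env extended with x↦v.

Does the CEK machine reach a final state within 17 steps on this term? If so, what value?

Answer: 3

Execution trace:
0. ⟨C=((λq. q) (let z = 2 in 3)); E=∅; K=∅⟩
1. ⟨C=(λq. q); E=∅; K=[arg]⟩
2. ⟨C=(let z = 2 in 3); E=∅; K=[fun]⟩
3. ⟨C=2; E=∅; K=[let z :: fun]⟩
4. ⟨C=3; E={z↦2}; K=[fun]⟩
5. ⟨C=q; E={q↦3}; K=∅⟩
→ final value 3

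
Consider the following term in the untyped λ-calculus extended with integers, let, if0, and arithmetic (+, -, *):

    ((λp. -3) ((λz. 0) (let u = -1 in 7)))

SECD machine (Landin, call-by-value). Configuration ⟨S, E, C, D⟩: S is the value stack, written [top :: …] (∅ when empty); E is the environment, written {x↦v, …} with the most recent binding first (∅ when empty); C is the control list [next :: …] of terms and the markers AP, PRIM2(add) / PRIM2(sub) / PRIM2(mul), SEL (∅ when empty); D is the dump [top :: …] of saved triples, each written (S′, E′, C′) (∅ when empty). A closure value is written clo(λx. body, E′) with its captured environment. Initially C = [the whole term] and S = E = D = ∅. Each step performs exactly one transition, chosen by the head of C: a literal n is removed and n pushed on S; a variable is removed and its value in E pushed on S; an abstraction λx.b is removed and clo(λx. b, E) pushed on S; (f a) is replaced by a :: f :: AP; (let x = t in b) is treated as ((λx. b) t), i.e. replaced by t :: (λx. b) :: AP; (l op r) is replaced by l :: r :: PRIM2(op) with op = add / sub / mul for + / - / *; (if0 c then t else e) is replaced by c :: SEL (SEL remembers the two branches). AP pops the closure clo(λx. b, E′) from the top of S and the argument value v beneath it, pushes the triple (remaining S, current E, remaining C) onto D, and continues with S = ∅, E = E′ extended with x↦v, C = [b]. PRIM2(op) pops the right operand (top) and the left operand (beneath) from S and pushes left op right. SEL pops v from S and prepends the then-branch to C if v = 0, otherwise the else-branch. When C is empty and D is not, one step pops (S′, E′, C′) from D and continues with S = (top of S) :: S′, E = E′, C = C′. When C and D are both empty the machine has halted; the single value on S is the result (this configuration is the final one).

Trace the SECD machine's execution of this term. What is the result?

Answer: -3

Machine steps:
t=0: <S=∅, E=∅, C=[((λp. -3) ((λz. 0) (let u = -1 in 7)))], D=∅>
t=1: <S=∅, E=∅, C=[((λz. 0) (let u = -1 in 7)) :: (λp. -3) :: AP], D=∅>
t=2: <S=∅, E=∅, C=[(let u = -1 in 7) :: (λz. 0) :: AP :: (λp. -3) :: AP], D=∅>
t=3: <S=∅, E=∅, C=[-1 :: (λu. 7) :: AP :: (λz. 0) :: AP :: (λp. -3) :: AP], D=∅>
t=4: <S=[-1], E=∅, C=[(λu. 7) :: AP :: (λz. 0) :: AP :: (λp. -3) :: AP], D=∅>
t=5: <S=[clo(λu. 7, ∅) :: -1], E=∅, C=[AP :: (λz. 0) :: AP :: (λp. -3) :: AP], D=∅>
t=6: <S=∅, E={u↦-1}, C=[7], D=[(∅, ∅, [(λz. 0) :: AP :: (λp. -3) :: AP])]>
t=7: <S=[7], E={u↦-1}, C=∅, D=[(∅, ∅, [(λz. 0) :: AP :: (λp. -3) :: AP])]>
t=8: <S=[7], E=∅, C=[(λz. 0) :: AP :: (λp. -3) :: AP], D=∅>
t=9: <S=[clo(λz. 0, ∅) :: 7], E=∅, C=[AP :: (λp. -3) :: AP], D=∅>
t=10: <S=∅, E={z↦7}, C=[0], D=[(∅, ∅, [(λp. -3) :: AP])]>
t=11: <S=[0], E={z↦7}, C=∅, D=[(∅, ∅, [(λp. -3) :: AP])]>
t=12: <S=[0], E=∅, C=[(λp. -3) :: AP], D=∅>
t=13: <S=[clo(λp. -3, ∅) :: 0], E=∅, C=[AP], D=∅>
t=14: <S=∅, E={p↦0}, C=[-3], D=[(∅, ∅, ∅)]>
t=15: <S=[-3], E={p↦0}, C=∅, D=[(∅, ∅, ∅)]>
t=16: <S=[-3], E=∅, C=∅, D=∅>
→ final value -3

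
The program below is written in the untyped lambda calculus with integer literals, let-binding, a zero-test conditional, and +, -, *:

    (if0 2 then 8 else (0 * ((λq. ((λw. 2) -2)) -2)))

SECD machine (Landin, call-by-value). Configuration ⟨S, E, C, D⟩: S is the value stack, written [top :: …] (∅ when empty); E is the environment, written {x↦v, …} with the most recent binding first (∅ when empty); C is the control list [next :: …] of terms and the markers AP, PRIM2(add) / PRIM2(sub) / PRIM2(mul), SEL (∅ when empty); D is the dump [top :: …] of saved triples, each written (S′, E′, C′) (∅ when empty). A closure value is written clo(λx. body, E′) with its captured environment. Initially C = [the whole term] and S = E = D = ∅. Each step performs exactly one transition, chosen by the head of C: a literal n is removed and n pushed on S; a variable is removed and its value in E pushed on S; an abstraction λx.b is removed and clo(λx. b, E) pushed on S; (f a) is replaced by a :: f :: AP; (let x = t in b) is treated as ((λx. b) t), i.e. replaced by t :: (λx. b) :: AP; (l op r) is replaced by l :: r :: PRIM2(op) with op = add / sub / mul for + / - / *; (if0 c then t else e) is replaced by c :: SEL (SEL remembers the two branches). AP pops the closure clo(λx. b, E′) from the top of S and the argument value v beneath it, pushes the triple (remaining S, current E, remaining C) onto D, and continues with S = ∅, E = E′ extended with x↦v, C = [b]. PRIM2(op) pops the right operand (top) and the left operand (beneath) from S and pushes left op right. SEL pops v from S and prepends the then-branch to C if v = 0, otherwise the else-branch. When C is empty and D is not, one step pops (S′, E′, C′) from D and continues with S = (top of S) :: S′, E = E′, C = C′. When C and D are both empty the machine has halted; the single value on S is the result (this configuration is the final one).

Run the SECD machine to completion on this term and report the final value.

Answer: 0

Derivation:
t=0: [S=∅ | E=∅ | C=[(if0 2 then 8 else (0 * ((λq. ((λw. 2) -2)) -2)))] | D=∅]
t=1: [S=∅ | E=∅ | C=[2 :: SEL] | D=∅]
t=2: [S=[2] | E=∅ | C=[SEL] | D=∅]
t=3: [S=∅ | E=∅ | C=[(0 * ((λq. ((λw. 2) -2)) -2))] | D=∅]
t=4: [S=∅ | E=∅ | C=[0 :: ((λq. ((λw. 2) -2)) -2) :: PRIM2(mul)] | D=∅]
t=5: [S=[0] | E=∅ | C=[((λq. ((λw. 2) -2)) -2) :: PRIM2(mul)] | D=∅]
t=6: [S=[0] | E=∅ | C=[-2 :: (λq. ((λw. 2) -2)) :: AP :: PRIM2(mul)] | D=∅]
t=7: [S=[-2 :: 0] | E=∅ | C=[(λq. ((λw. 2) -2)) :: AP :: PRIM2(mul)] | D=∅]
t=8: [S=[clo(λq. ((λw. 2) -2), ∅) :: -2 :: 0] | E=∅ | C=[AP :: PRIM2(mul)] | D=∅]
t=9: [S=∅ | E={q↦-2} | C=[((λw. 2) -2)] | D=[([0], ∅, [PRIM2(mul)])]]
t=10: [S=∅ | E={q↦-2} | C=[-2 :: (λw. 2) :: AP] | D=[([0], ∅, [PRIM2(mul)])]]
t=11: [S=[-2] | E={q↦-2} | C=[(λw. 2) :: AP] | D=[([0], ∅, [PRIM2(mul)])]]
t=12: [S=[clo(λw. 2, {q↦-2}) :: -2] | E={q↦-2} | C=[AP] | D=[([0], ∅, [PRIM2(mul)])]]
t=13: [S=∅ | E={w↦-2, q↦-2} | C=[2] | D=[(∅, {q↦-2}, ∅) :: ([0], ∅, [PRIM2(mul)])]]
t=14: [S=[2] | E={w↦-2, q↦-2} | C=∅ | D=[(∅, {q↦-2}, ∅) :: ([0], ∅, [PRIM2(mul)])]]
t=15: [S=[2] | E={q↦-2} | C=∅ | D=[([0], ∅, [PRIM2(mul)])]]
t=16: [S=[2 :: 0] | E=∅ | C=[PRIM2(mul)] | D=∅]
t=17: [S=[0] | E=∅ | C=∅ | D=∅]
→ final value 0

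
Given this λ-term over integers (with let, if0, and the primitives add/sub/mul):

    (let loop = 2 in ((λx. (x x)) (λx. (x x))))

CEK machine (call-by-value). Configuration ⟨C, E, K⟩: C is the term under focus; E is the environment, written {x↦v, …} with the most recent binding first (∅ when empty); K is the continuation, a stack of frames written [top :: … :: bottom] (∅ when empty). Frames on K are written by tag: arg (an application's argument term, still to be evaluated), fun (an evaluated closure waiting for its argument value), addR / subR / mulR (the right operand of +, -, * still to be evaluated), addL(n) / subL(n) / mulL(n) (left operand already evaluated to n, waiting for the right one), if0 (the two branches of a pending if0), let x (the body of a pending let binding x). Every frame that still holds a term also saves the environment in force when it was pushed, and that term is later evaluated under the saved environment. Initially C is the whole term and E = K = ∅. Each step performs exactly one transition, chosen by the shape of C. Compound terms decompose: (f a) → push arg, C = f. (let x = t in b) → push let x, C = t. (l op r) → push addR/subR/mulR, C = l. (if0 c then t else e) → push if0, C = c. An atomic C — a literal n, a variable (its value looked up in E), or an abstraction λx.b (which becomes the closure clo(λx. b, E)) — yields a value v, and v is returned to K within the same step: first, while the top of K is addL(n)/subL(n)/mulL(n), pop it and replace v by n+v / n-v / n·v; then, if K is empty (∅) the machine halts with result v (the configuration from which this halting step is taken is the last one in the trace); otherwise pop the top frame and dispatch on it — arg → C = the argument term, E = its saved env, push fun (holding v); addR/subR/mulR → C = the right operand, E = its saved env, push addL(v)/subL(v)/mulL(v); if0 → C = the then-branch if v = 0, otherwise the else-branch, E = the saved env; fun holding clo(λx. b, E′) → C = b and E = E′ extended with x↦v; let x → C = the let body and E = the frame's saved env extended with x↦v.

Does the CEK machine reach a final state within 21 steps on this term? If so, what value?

Answer: DIVERGES (no final state within 21 steps)

Execution trace:
[0] <C=(let loop = 2 in ((λx. (x x)) (λx. (x x)))), E=∅, K=∅>
[1] <C=2, E=∅, K=[let loop]>
[2] <C=((λx. (x x)) (λx. (x x))), E={loop↦2}, K=∅>
[3] <C=(λx. (x x)), E={loop↦2}, K=[arg]>
[4] <C=(λx. (x x)), E={loop↦2}, K=[fun]>
[5] <C=(x x), E={x↦clo(λx. (x x), {loop↦2}), loop↦2}, K=∅>
[6] <C=x, E={x↦clo(λx. (x x), {loop↦2}), loop↦2}, K=[arg]>
[7] <C=x, E={x↦clo(λx. (x x), {loop↦2}), loop↦2}, K=[fun]>
… configuration repeats with period 3 (steps 5–7 recur indefinitely) …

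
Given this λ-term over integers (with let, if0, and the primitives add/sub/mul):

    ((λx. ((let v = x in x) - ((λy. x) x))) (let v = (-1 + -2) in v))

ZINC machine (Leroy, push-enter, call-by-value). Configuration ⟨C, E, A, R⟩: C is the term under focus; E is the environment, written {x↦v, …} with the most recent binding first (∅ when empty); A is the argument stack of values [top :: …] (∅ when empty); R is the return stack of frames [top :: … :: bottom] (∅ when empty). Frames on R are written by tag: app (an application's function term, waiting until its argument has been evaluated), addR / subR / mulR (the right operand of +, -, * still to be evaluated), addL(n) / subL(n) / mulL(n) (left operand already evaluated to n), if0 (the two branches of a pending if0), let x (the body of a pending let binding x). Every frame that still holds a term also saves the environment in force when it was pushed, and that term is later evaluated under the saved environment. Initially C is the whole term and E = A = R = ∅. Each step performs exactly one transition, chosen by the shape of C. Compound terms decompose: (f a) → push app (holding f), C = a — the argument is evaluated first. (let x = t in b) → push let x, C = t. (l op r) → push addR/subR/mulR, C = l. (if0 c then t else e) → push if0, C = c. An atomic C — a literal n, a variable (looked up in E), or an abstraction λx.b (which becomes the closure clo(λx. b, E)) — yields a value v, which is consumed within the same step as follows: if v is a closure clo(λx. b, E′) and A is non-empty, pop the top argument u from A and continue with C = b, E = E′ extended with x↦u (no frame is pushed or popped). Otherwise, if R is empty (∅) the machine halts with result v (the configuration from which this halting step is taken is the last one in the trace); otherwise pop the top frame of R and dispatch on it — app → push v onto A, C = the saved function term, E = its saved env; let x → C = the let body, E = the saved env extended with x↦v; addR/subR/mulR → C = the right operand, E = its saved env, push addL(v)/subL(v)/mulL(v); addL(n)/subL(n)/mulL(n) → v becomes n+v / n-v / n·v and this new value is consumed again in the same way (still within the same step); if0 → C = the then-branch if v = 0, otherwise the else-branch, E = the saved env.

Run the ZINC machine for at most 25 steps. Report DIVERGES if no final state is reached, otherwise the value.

step 0: <C=((λx. ((let v = x in x) - ((λy. x) x))) (let v = (-1 + -2) in v)), E=∅, A=∅, R=∅>
step 1: <C=(let v = (-1 + -2) in v), E=∅, A=∅, R=[app]>
step 2: <C=(-1 + -2), E=∅, A=∅, R=[let v :: app]>
step 3: <C=-1, E=∅, A=∅, R=[addR :: let v :: app]>
step 4: <C=-2, E=∅, A=∅, R=[addL(-1) :: let v :: app]>
step 5: <C=v, E={v↦-3}, A=∅, R=[app]>
step 6: <C=(λx. ((let v = x in x) - ((λy. x) x))), E=∅, A=[-3], R=∅>
step 7: <C=((let v = x in x) - ((λy. x) x)), E={x↦-3}, A=∅, R=∅>
step 8: <C=(let v = x in x), E={x↦-3}, A=∅, R=[subR]>
step 9: <C=x, E={x↦-3}, A=∅, R=[let v :: subR]>
step 10: <C=x, E={v↦-3, x↦-3}, A=∅, R=[subR]>
step 11: <C=((λy. x) x), E={x↦-3}, A=∅, R=[subL(-3)]>
step 12: <C=x, E={x↦-3}, A=∅, R=[app :: subL(-3)]>
step 13: <C=(λy. x), E={x↦-3}, A=[-3], R=[subL(-3)]>
step 14: <C=x, E={y↦-3, x↦-3}, A=∅, R=[subL(-3)]>
→ final value 0

Answer: 0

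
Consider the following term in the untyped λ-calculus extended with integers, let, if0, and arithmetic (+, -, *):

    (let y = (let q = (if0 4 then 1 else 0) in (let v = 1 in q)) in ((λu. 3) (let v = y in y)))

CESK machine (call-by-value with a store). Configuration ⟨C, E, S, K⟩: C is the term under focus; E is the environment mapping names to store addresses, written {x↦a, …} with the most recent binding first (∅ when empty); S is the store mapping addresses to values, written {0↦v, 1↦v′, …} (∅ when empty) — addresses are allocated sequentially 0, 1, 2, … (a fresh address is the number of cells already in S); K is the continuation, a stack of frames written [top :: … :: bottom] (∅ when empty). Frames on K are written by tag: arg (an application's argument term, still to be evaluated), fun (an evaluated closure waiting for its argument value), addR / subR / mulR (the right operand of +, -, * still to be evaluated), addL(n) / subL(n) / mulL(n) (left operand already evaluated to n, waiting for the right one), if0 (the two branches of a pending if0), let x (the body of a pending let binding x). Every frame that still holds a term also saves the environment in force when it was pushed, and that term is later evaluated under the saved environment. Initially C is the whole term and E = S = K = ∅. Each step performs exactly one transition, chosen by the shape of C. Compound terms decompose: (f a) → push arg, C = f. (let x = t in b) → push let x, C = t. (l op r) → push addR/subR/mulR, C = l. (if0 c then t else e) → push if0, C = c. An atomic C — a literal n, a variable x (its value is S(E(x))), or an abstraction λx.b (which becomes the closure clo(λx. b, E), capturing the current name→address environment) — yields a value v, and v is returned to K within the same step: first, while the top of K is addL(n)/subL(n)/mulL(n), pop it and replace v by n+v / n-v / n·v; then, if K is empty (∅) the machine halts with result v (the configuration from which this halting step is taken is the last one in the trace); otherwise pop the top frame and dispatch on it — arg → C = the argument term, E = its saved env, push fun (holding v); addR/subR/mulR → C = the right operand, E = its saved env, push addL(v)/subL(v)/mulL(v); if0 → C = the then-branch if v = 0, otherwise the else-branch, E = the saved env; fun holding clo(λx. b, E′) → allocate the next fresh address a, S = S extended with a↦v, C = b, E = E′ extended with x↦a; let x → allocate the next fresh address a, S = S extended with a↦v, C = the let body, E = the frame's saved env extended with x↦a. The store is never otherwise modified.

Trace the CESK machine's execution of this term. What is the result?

step 0: [C=(let y = (let q = (if0 4 then 1 else 0) in (let v = 1 in q)) in ((λu. 3) (let v = y in y))) | E=∅ | S=∅ | K=∅]
step 1: [C=(let q = (if0 4 then 1 else 0) in (let v = 1 in q)) | E=∅ | S=∅ | K=[let y]]
step 2: [C=(if0 4 then 1 else 0) | E=∅ | S=∅ | K=[let q :: let y]]
step 3: [C=4 | E=∅ | S=∅ | K=[if0 :: let q :: let y]]
step 4: [C=0 | E=∅ | S=∅ | K=[let q :: let y]]
step 5: [C=(let v = 1 in q) | E={q↦0} | S={0↦0} | K=[let y]]
step 6: [C=1 | E={q↦0} | S={0↦0} | K=[let v :: let y]]
step 7: [C=q | E={v↦1, q↦0} | S={0↦0, 1↦1} | K=[let y]]
step 8: [C=((λu. 3) (let v = y in y)) | E={y↦2} | S={0↦0, 1↦1, 2↦0} | K=∅]
step 9: [C=(λu. 3) | E={y↦2} | S={0↦0, 1↦1, 2↦0} | K=[arg]]
step 10: [C=(let v = y in y) | E={y↦2} | S={0↦0, 1↦1, 2↦0} | K=[fun]]
step 11: [C=y | E={y↦2} | S={0↦0, 1↦1, 2↦0} | K=[let v :: fun]]
step 12: [C=y | E={v↦3, y↦2} | S={0↦0, 1↦1, 2↦0, 3↦0} | K=[fun]]
step 13: [C=3 | E={u↦4, y↦2} | S={0↦0, 1↦1, 2↦0, 3↦0, 4↦0} | K=∅]
→ final value 3

Answer: 3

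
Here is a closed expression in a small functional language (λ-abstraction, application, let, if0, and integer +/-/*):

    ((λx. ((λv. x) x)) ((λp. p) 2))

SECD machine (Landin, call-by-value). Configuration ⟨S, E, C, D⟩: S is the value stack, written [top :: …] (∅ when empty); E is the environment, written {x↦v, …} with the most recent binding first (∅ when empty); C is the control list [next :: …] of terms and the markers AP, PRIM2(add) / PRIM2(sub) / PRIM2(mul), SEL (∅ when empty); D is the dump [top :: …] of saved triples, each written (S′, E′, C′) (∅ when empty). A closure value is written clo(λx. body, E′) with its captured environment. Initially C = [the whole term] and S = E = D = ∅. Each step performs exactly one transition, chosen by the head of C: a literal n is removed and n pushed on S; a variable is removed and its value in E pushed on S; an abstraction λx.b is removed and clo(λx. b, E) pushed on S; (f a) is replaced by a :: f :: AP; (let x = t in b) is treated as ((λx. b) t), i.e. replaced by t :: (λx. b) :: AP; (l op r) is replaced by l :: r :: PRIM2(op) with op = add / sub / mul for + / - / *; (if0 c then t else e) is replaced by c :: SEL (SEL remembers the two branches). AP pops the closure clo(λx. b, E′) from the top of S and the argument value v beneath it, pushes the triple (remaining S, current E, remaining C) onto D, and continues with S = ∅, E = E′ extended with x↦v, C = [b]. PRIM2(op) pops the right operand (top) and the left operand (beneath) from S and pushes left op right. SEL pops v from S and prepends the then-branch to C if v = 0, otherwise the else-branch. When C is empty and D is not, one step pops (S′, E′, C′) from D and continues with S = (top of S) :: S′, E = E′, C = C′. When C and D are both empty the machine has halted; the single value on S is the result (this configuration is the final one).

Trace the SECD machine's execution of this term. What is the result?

t=0: [S=∅ | E=∅ | C=[((λx. ((λv. x) x)) ((λp. p) 2))] | D=∅]
t=1: [S=∅ | E=∅ | C=[((λp. p) 2) :: (λx. ((λv. x) x)) :: AP] | D=∅]
t=2: [S=∅ | E=∅ | C=[2 :: (λp. p) :: AP :: (λx. ((λv. x) x)) :: AP] | D=∅]
t=3: [S=[2] | E=∅ | C=[(λp. p) :: AP :: (λx. ((λv. x) x)) :: AP] | D=∅]
t=4: [S=[clo(λp. p, ∅) :: 2] | E=∅ | C=[AP :: (λx. ((λv. x) x)) :: AP] | D=∅]
t=5: [S=∅ | E={p↦2} | C=[p] | D=[(∅, ∅, [(λx. ((λv. x) x)) :: AP])]]
t=6: [S=[2] | E={p↦2} | C=∅ | D=[(∅, ∅, [(λx. ((λv. x) x)) :: AP])]]
t=7: [S=[2] | E=∅ | C=[(λx. ((λv. x) x)) :: AP] | D=∅]
t=8: [S=[clo(λx. ((λv. x) x), ∅) :: 2] | E=∅ | C=[AP] | D=∅]
t=9: [S=∅ | E={x↦2} | C=[((λv. x) x)] | D=[(∅, ∅, ∅)]]
t=10: [S=∅ | E={x↦2} | C=[x :: (λv. x) :: AP] | D=[(∅, ∅, ∅)]]
t=11: [S=[2] | E={x↦2} | C=[(λv. x) :: AP] | D=[(∅, ∅, ∅)]]
t=12: [S=[clo(λv. x, {x↦2}) :: 2] | E={x↦2} | C=[AP] | D=[(∅, ∅, ∅)]]
t=13: [S=∅ | E={v↦2, x↦2} | C=[x] | D=[(∅, {x↦2}, ∅) :: (∅, ∅, ∅)]]
t=14: [S=[2] | E={v↦2, x↦2} | C=∅ | D=[(∅, {x↦2}, ∅) :: (∅, ∅, ∅)]]
t=15: [S=[2] | E={x↦2} | C=∅ | D=[(∅, ∅, ∅)]]
t=16: [S=[2] | E=∅ | C=∅ | D=∅]
→ final value 2

Answer: 2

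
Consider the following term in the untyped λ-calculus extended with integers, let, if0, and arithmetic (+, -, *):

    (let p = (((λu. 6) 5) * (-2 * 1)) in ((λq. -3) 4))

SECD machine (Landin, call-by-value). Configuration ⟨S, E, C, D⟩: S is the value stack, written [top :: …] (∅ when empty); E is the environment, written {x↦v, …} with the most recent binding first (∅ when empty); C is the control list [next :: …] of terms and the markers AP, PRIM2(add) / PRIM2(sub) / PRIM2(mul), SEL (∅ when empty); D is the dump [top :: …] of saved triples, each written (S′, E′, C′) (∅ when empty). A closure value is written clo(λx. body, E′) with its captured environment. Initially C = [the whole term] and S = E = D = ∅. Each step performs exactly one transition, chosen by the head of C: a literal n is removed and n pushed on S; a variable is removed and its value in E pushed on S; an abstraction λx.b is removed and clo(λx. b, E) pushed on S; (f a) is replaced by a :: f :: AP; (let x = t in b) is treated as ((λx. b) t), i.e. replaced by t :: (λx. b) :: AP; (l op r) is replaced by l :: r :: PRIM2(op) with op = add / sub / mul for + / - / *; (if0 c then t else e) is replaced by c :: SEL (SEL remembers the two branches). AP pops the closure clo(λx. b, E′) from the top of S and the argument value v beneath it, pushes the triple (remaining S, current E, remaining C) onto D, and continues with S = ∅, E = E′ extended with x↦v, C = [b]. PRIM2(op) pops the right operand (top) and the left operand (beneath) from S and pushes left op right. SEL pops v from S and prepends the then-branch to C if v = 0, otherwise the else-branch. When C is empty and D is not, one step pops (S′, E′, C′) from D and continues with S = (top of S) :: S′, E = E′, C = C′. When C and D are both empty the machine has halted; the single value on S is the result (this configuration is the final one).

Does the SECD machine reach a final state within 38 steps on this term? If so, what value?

Answer: -3

Machine steps:
[0] ⟨S=∅; E=∅; C=[(let p = (((λu. 6) 5) * (-2 * 1)) in ((λq. -3) 4))]; D=∅⟩
[1] ⟨S=∅; E=∅; C=[(((λu. 6) 5) * (-2 * 1)) :: (λp. ((λq. -3) 4)) :: AP]; D=∅⟩
[2] ⟨S=∅; E=∅; C=[((λu. 6) 5) :: (-2 * 1) :: PRIM2(mul) :: (λp. ((λq. -3) 4)) :: AP]; D=∅⟩
[3] ⟨S=∅; E=∅; C=[5 :: (λu. 6) :: AP :: (-2 * 1) :: PRIM2(mul) :: (λp. ((λq. -3) 4)) :: AP]; D=∅⟩
[4] ⟨S=[5]; E=∅; C=[(λu. 6) :: AP :: (-2 * 1) :: PRIM2(mul) :: (λp. ((λq. -3) 4)) :: AP]; D=∅⟩
[5] ⟨S=[clo(λu. 6, ∅) :: 5]; E=∅; C=[AP :: (-2 * 1) :: PRIM2(mul) :: (λp. ((λq. -3) 4)) :: AP]; D=∅⟩
[6] ⟨S=∅; E={u↦5}; C=[6]; D=[(∅, ∅, [(-2 * 1) :: PRIM2(mul) :: (λp. ((λq. -3) 4)) :: AP])]⟩
[7] ⟨S=[6]; E={u↦5}; C=∅; D=[(∅, ∅, [(-2 * 1) :: PRIM2(mul) :: (λp. ((λq. -3) 4)) :: AP])]⟩
[8] ⟨S=[6]; E=∅; C=[(-2 * 1) :: PRIM2(mul) :: (λp. ((λq. -3) 4)) :: AP]; D=∅⟩
[9] ⟨S=[6]; E=∅; C=[-2 :: 1 :: PRIM2(mul) :: PRIM2(mul) :: (λp. ((λq. -3) 4)) :: AP]; D=∅⟩
[10] ⟨S=[-2 :: 6]; E=∅; C=[1 :: PRIM2(mul) :: PRIM2(mul) :: (λp. ((λq. -3) 4)) :: AP]; D=∅⟩
[11] ⟨S=[1 :: -2 :: 6]; E=∅; C=[PRIM2(mul) :: PRIM2(mul) :: (λp. ((λq. -3) 4)) :: AP]; D=∅⟩
[12] ⟨S=[-2 :: 6]; E=∅; C=[PRIM2(mul) :: (λp. ((λq. -3) 4)) :: AP]; D=∅⟩
[13] ⟨S=[-12]; E=∅; C=[(λp. ((λq. -3) 4)) :: AP]; D=∅⟩
[14] ⟨S=[clo(λp. ((λq. -3) 4), ∅) :: -12]; E=∅; C=[AP]; D=∅⟩
[15] ⟨S=∅; E={p↦-12}; C=[((λq. -3) 4)]; D=[(∅, ∅, ∅)]⟩
[16] ⟨S=∅; E={p↦-12}; C=[4 :: (λq. -3) :: AP]; D=[(∅, ∅, ∅)]⟩
[17] ⟨S=[4]; E={p↦-12}; C=[(λq. -3) :: AP]; D=[(∅, ∅, ∅)]⟩
[18] ⟨S=[clo(λq. -3, {p↦-12}) :: 4]; E={p↦-12}; C=[AP]; D=[(∅, ∅, ∅)]⟩
[19] ⟨S=∅; E={q↦4, p↦-12}; C=[-3]; D=[(∅, {p↦-12}, ∅) :: (∅, ∅, ∅)]⟩
[20] ⟨S=[-3]; E={q↦4, p↦-12}; C=∅; D=[(∅, {p↦-12}, ∅) :: (∅, ∅, ∅)]⟩
[21] ⟨S=[-3]; E={p↦-12}; C=∅; D=[(∅, ∅, ∅)]⟩
[22] ⟨S=[-3]; E=∅; C=∅; D=∅⟩
→ final value -3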